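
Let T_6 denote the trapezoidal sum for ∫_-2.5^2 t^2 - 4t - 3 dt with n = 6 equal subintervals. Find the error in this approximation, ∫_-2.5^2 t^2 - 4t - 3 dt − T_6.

Exact integral: ∫_-2.5^2 f(t) dt = -1.125.
T_6 = -0.703125.
Error = -1.125 − (-0.703125) = -0.421875.

-0.421875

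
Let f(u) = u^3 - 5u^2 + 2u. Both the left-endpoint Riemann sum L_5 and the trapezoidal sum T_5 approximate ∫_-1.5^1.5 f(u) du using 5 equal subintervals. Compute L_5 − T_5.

L_5 = -15.975.
T_5 = -12.15.
L_5 − T_5 = -3.825.

-3.825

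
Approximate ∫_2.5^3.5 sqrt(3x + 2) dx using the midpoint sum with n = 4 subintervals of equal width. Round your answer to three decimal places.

3.314

Δx = (3.5 − 2.5)/4 = 0.25.
Midpoints: 2.625, 2.875, 3.125, 3.375.
f(2.625) ≈ 3.142, f(2.875) ≈ 3.260, f(3.125) ≈ 3.373, f(3.375) ≈ 3.482.
Sum = Δx · [f(2.625) + f(2.875) + f(3.125) + f(3.375)].
Sum ≈ 3.314.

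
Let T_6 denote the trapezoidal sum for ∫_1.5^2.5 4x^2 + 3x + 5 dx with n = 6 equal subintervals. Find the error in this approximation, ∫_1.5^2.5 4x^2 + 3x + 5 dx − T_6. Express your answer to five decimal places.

Exact integral: ∫_1.5^2.5 f(x) dx ≈ 27.3333333.
T_6 ≈ 27.3518519.
Error ≈ 27.3333333 − 27.3518519 ≈ -0.01852.

-0.01852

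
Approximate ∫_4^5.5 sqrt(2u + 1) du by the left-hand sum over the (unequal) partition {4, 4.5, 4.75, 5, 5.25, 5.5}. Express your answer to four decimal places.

4.7776

Subinterval widths: 0.5, 0.25, 0.25, 0.25, 0.25.
Left endpoints: 4, 4.5, 4.75, 5, 5.25.
f(4) ≈ 3.0000, f(4.5) ≈ 3.1623, f(4.75) ≈ 3.2404, f(5) ≈ 3.3166, f(5.25) ≈ 3.3912.
Sum = Σ Δu_i · f(u_i).
Sum ≈ 4.7776.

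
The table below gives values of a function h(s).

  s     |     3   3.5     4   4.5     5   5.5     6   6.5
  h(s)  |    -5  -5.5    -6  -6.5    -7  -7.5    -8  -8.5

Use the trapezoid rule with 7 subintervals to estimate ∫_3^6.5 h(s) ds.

Δs = 0.5.
T_7 = (0.5/2)·[(-5) + 2·(-5.5) + 2·(-6) + 2·(-6.5) + 2·(-7) + 2·(-7.5) + 2·(-8) + (-8.5)] = -23.625.

-23.625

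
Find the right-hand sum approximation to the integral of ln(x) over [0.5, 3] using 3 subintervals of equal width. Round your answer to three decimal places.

1.800

Δx = (3 − 0.5)/3 = 5/6.
Right endpoints: 4/3, 13/6, 3.
f(4/3) ≈ 0.288, f(13/6) ≈ 0.773, f(3) ≈ 1.099.
Sum = Δx · [f(4/3) + f(13/6) + f(3)].
Sum ≈ 1.800.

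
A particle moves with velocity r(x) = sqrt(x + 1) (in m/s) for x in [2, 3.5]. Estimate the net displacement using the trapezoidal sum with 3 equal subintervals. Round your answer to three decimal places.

2.899

Δx = (3.5 − 2)/3 = 0.5.
r(2) ≈ 1.732, r(2.5) ≈ 1.871, r(3) ≈ 2.000, r(3.5) ≈ 2.121.
T_3 = (Δx/2)·[r(x_0) + 2r(x_1) + 2r(x_2) + r(x_3)].
Sum ≈ 2.899.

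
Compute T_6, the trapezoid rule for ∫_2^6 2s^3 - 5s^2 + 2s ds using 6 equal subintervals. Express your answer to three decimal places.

Δs = (6 − 2)/6 = 2/3.
f(2) = 0, f(8/3) = 208/27, f(10/3) = 680/27, f(4) = 56, f(14/3) = 2800/27, f(16/3) = 4640/27, f(6) = 264.
T_6 = (Δs/2)·[f(s_0) + 2f(s_1) + ... + 2f(s_{5}) + f(s_6)].
Sum ≈ 330.963.

330.963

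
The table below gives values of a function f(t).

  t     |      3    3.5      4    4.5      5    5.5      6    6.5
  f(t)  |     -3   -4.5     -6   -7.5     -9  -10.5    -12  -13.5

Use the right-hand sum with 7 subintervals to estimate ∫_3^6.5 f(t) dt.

-31.5

Δt = 0.5.
Sum = 0.5·[(-4.5) + (-6) + (-7.5) + (-9) + (-10.5) + (-12) + (-13.5)] = -31.5.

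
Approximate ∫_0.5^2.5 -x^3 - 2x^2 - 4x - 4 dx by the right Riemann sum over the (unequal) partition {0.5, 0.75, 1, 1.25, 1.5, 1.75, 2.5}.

Subinterval widths: 0.25, 0.25, 0.25, 0.25, 0.25, 0.75.
Right endpoints: 0.75, 1, 1.25, 1.5, 1.75, 2.5.
f(0.75) = -8.546875, f(1) = -11, f(1.25) = -14.078125, f(1.5) = -17.875, f(1.75) = -22.484375, f(2.5) = -42.125.
Sum = Σ Δx_i · f(x_i).
Sum = -50.08984375.

-50.08984375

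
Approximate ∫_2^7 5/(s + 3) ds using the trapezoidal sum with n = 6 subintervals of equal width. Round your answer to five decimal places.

3.47439

Δs = (7 − 2)/6 = 5/6.
f(2) = 1, f(17/6) = 6/7, f(11/3) = 0.75, f(4.5) = 2/3, f(16/3) = 0.6, f(37/6) = 6/11, f(7) = 0.5.
T_6 = (Δs/2)·[f(s_0) + 2f(s_1) + ... + 2f(s_{5}) + f(s_6)].
Sum ≈ 3.47439.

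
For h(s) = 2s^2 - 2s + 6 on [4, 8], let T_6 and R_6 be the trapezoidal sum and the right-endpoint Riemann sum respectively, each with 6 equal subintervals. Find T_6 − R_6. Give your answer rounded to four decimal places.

-29.3333

T_6 ≈ 275.259259.
R_6 ≈ 304.592593.
T_6 − R_6 ≈ -29.3333.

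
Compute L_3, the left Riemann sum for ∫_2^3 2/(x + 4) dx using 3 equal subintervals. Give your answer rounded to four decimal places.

0.3164

Δx = (3 − 2)/3 = 1/3.
Left endpoints: 2, 7/3, 8/3.
f(2) = 1/3, f(7/3) = 6/19, f(8/3) = 0.3.
Sum = Δx · [f(2) + f(7/3) + f(8/3)].
Sum ≈ 0.3164.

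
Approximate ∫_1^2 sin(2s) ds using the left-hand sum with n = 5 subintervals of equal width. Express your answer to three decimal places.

Δs = (2 − 1)/5 = 0.2.
Left endpoints: 1, 1.2, 1.4, 1.6, 1.8.
f(1) ≈ 0.909, f(1.2) ≈ 0.675, f(1.4) ≈ 0.335, f(1.6) ≈ -0.058, f(1.8) ≈ -0.443.
Sum = Δs · [f(1) + f(1.2) + f(1.4) + f(1.6) + f(1.8)].
Sum ≈ 0.284.

0.284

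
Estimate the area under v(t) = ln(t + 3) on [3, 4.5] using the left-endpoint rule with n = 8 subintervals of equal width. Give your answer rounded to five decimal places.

Δt = (4.5 − 3)/8 = 0.1875.
Left endpoints: 3, 3.1875, 3.375, 3.5625, 3.75, 3.9375, 4.125, 4.3125.
v(3) ≈ 1.79176, v(3.1875) ≈ 1.82253, v(3.375) ≈ 1.85238, v(3.5625) ≈ 1.88137, v(3.75) ≈ 1.90954, v(3.9375) ≈ 1.93694, v(4.125) ≈ 1.96361, v(4.3125) ≈ 1.98959.
Sum = Δt · [v(3) + v(3.1875) + v(3.375) + ...].
Sum ≈ 2.84020.

2.84020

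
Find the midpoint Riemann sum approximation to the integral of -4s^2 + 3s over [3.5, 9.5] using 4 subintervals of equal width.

Δs = (9.5 − 3.5)/4 = 1.5.
Midpoints: 4.25, 5.75, 7.25, 8.75.
f(4.25) = -59.5, f(5.75) = -115, f(7.25) = -188.5, f(8.75) = -280.
Sum = Δs · [f(4.25) + f(5.75) + f(7.25) + f(8.75)].
Sum = -964.5.

-964.5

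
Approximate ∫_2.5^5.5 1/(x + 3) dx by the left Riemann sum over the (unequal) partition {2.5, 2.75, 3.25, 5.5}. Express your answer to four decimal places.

0.4924

Subinterval widths: 0.25, 0.5, 2.25.
Left endpoints: 2.5, 2.75, 3.25.
f(2.5) = 2/11, f(2.75) = 4/23, f(3.25) = 0.16.
Sum = Σ Δx_i · f(x_i).
Sum ≈ 0.4924.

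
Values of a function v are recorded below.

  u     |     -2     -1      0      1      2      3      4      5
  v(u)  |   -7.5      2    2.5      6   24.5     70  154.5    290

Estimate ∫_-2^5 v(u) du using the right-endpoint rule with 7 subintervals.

549.5

Δu = 1.
Sum = 1·[2 + 2.5 + 6 + 24.5 + 70 + 154.5 + 290] = 549.5.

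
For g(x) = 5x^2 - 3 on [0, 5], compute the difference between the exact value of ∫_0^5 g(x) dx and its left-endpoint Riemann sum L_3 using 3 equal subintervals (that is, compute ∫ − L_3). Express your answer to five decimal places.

92.59259

Exact integral: ∫_0^5 g(x) dx ≈ 193.3333333.
L_3 ≈ 100.7407407.
Error ≈ 193.3333333 − 100.7407407 ≈ 92.59259.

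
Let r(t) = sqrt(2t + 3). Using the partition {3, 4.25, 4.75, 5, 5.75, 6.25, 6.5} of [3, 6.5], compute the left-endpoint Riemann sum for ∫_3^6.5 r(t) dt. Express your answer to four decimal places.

11.9218

Subinterval widths: 1.25, 0.5, 0.25, 0.75, 0.5, 0.25.
Left endpoints: 3, 4.25, 4.75, 5, 5.75, 6.25.
r(3) ≈ 3.0000, r(4.25) ≈ 3.3912, r(4.75) ≈ 3.5355, r(5) ≈ 3.6056, r(5.75) ≈ 3.8079, r(6.25) ≈ 3.9370.
Sum = Σ Δt_i · r(t_i).
Sum ≈ 11.9218.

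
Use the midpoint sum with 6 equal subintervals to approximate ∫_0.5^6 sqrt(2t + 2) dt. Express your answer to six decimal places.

15.739724

Δt = (6 − 0.5)/6 = 11/12.
Midpoints: 23/24, 1.875, 67/24, 89/24, 4.625, 133/24.
f(23/24) ≈ 1.979057, f(1.875) ≈ 2.397916, f(67/24) ≈ 2.753785, f(89/24) ≈ 3.068659, f(4.625) ≈ 3.354102, f(133/24) ≈ 3.617089.
Sum = Δt · [f(23/24) + f(1.875) + f(67/24) + ...].
Sum ≈ 15.739724.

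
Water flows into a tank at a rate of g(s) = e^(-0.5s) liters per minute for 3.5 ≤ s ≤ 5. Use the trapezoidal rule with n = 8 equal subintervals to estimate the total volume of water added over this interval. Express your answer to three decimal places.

Δs = (5 − 3.5)/8 = 0.1875.
g(3.5) ≈ 0.174, g(3.6875) ≈ 0.158, g(3.875) ≈ 0.144, g(4.0625) ≈ 0.131, g(4.25) ≈ 0.119, g(4.4375) ≈ 0.109, g(4.625) ≈ 0.099, g(4.8125) ≈ 0.090, g(5) ≈ 0.082.
T_8 = (Δs/2)·[g(s_0) + 2g(s_1) + ... + 2g(s_{7}) + g(s_8)].
Sum ≈ 0.184.

0.184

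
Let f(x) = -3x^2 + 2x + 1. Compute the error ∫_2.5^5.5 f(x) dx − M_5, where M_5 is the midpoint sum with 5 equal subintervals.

Exact integral: ∫_2.5^5.5 f(x) dx = -123.75.
M_5 = -123.48.
Error = -123.75 − (-123.48) = -0.27.

-0.27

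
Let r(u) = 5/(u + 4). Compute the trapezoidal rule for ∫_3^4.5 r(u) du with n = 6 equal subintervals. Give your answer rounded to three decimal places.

0.971

Δu = (4.5 − 3)/6 = 0.25.
r(3) = 5/7, r(3.25) = 20/29, r(3.5) = 2/3, r(3.75) = 20/31, r(4) = 0.625, r(4.25) = 20/33, r(4.5) = 10/17.
T_6 = (Δu/2)·[r(u_0) + 2r(u_1) + ... + 2r(u_{5}) + r(u_6)].
Sum ≈ 0.971.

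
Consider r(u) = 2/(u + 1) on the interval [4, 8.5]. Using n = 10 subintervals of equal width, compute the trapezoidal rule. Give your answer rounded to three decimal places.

Δu = (8.5 − 4)/10 = 0.45.
r(4) = 0.4, r(4.45) = 40/109, r(4.9) = 20/59, r(5.35) = 40/127, r(5.8) = 5/17, r(6.25) = 8/29, r(6.7) = 20/77, r(7.15) = 40/163, r(7.6) = 10/43, r(8.05) = 40/181, r(8.5) = 4/19.
T_10 = (Δu/2)·[r(u_0) + 2r(u_1) + ... + 2r(u_{9}) + r(u_10)].
Sum ≈ 1.285.

1.285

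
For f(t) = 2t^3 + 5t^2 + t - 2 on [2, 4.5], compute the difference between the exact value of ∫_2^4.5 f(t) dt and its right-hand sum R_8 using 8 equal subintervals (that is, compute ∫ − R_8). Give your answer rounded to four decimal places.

-40.0594

Exact integral: ∫_2^4.5 f(t) dt ≈ 338.697917.
R_8 ≈ 378.757324.
Error ≈ 338.697917 − 378.757324 ≈ -40.0594.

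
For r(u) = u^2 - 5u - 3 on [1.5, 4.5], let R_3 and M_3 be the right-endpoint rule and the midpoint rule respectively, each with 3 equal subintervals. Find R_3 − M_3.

R_3 = -22.75.
M_3 = -25.
R_3 − M_3 = 2.25.

2.25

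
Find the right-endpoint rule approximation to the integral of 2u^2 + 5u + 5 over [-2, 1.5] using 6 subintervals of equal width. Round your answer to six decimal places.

Δu = (1.5 − (-2))/6 = 7/12.
Right endpoints: -17/12, -5/6, -0.25, 1/3, 11/12, 1.5.
f(-17/12) = 139/72, f(-5/6) = 20/9, f(-0.25) = 3.875, f(1/3) = 62/9, f(11/12) = 811/72, f(1.5) = 17.
Sum = Δu · [f(-17/12) + f(-5/6) + f(-0.25) + ...].
Sum ≈ 25.188657.

25.188657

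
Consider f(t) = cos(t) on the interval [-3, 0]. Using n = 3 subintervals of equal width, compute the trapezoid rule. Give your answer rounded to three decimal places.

0.129

Δt = (0 − (-3))/3 = 1.
f(-3) ≈ -0.990, f(-2) ≈ -0.416, f(-1) ≈ 0.540, f(0) ≈ 1.000.
T_3 = (Δt/2)·[f(t_0) + 2f(t_1) + 2f(t_2) + f(t_3)].
Sum ≈ 0.129.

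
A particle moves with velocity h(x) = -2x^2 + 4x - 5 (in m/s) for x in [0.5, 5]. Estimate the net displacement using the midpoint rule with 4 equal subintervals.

-55.30078125

Δx = (5 − 0.5)/4 = 1.125.
Midpoints: 1.0625, 2.1875, 3.3125, 4.4375.
h(1.0625) = -3.0078125, h(2.1875) = -5.8203125, h(3.3125) = -13.6953125, h(4.4375) = -26.6328125.
Sum = Δx · [h(1.0625) + h(2.1875) + h(3.3125) + h(4.4375)].
Sum = -55.30078125.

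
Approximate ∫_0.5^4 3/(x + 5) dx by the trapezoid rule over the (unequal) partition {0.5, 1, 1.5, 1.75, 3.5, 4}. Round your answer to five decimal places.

1.48428

Subinterval widths: 0.5, 0.5, 0.25, 1.75, 0.5.
f(0.5) = 6/11, f(1) = 0.5, f(1.5) = 6/13, f(1.75) = 4/9, f(3.5) = 6/17, f(4) = 1/3.
On each subinterval the trapezoid contributes (Δx_i/2)·[f(x_{i-1}) + f(x_i)].
Sum ≈ 1.48428.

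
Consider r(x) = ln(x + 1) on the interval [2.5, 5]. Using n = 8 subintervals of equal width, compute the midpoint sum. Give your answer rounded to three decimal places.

Δx = (5 − 2.5)/8 = 0.3125.
Midpoints: 2.65625, 2.96875, 3.28125, 3.59375, 3.90625, 4.21875, 4.53125, 4.84375.
r(2.65625) ≈ 1.296, r(2.96875) ≈ 1.378, r(3.28125) ≈ 1.454, r(3.59375) ≈ 1.525, r(3.90625) ≈ 1.591, r(4.21875) ≈ 1.652, r(4.53125) ≈ 1.710, r(4.84375) ≈ 1.765.
Sum = Δx · [r(2.65625) + r(2.96875) + r(3.28125) + ...].
Sum ≈ 3.866.

3.866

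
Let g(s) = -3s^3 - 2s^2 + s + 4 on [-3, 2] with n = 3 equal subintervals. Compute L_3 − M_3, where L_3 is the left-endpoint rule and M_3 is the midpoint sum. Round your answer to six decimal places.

83.680556

L_3 ≈ 123.70370370.
M_3 ≈ 40.02314815.
L_3 − M_3 ≈ 83.680556.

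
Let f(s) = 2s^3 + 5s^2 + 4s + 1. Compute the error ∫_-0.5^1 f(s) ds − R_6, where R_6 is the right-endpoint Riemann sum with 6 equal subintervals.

-1.6015625

Exact integral: ∫_-0.5^1 f(s) ds = 5.34375.
R_6 = 6.9453125.
Error = 5.34375 − 6.9453125 = -1.6015625.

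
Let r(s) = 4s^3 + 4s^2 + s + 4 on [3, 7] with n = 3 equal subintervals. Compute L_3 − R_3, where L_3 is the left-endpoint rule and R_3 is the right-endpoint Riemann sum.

-1904

L_3 ≈ 1901.185185.
R_3 ≈ 3805.185185.
L_3 − R_3 = -1904.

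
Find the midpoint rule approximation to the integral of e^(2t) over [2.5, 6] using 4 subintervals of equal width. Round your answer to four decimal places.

71785.8870

Δt = (6 − 2.5)/4 = 0.875.
Midpoints: 2.9375, 3.8125, 4.6875, 5.5625.
f(2.9375) ≈ 356.0247, f(3.8125) ≈ 2048.7805, f(4.6875) ≈ 11789.9175, f(5.5625) ≈ 67846.2911.
Sum = Δt · [f(2.9375) + f(3.8125) + f(4.6875) + f(5.5625)].
Sum ≈ 71785.8870.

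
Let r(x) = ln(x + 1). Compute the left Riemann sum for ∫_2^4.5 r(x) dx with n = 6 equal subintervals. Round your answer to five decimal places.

3.45181

Δx = (4.5 − 2)/6 = 5/12.
Left endpoints: 2, 29/12, 17/6, 3.25, 11/3, 49/12.
r(2) ≈ 1.09861, r(29/12) ≈ 1.22867, r(17/6) ≈ 1.34373, r(3.25) ≈ 1.44692, r(11/3) ≈ 1.54045, r(49/12) ≈ 1.62597.
Sum = Δx · [r(2) + r(29/12) + r(17/6) + ...].
Sum ≈ 3.45181.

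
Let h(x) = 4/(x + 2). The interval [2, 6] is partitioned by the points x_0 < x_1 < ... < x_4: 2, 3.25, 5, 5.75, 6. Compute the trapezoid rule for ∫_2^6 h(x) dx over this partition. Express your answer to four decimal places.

2.8027

Subinterval widths: 1.25, 1.75, 0.75, 0.25.
h(2) = 1, h(3.25) = 16/21, h(5) = 4/7, h(5.75) = 16/31, h(6) = 0.5.
On each subinterval the trapezoid contributes (Δx_i/2)·[h(x_{i-1}) + h(x_i)].
Sum ≈ 2.8027.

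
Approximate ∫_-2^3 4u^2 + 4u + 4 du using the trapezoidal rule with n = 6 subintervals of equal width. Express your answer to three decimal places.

Δu = (3 − (-2))/6 = 5/6.
f(-2) = 12, f(-7/6) = 43/9, f(-1/3) = 28/9, f(0.5) = 7, f(4/3) = 148/9, f(13/6) = 283/9, f(3) = 52.
T_6 = (Δu/2)·[f(u_0) + 2f(u_1) + ... + 2f(u_{5}) + f(u_6)].
Sum ≈ 78.981.

78.981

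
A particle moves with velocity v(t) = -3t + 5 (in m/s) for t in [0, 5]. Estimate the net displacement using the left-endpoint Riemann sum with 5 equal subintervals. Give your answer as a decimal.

-5

Δt = (5 − 0)/5 = 1.
Left endpoints: 0, 1, 2, 3, 4.
v(0) = 5, v(1) = 2, v(2) = -1, v(3) = -4, v(4) = -7.
Sum = Δt · [v(0) + v(1) + v(2) + v(3) + v(4)].
Sum = -5.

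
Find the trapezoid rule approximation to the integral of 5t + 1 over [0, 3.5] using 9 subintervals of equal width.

Δt = (3.5 − 0)/9 = 7/18.
f(0) = 1, f(7/18) = 53/18, f(7/9) = 44/9, f(7/6) = 41/6, f(14/9) = 79/9, f(35/18) = 193/18, f(7/3) = 38/3, f(49/18) = 263/18, f(28/9) = 149/9, f(3.5) = 18.5.
T_9 = (Δt/2)·[f(t_0) + 2f(t_1) + ... + 2f(t_{8}) + f(t_9)].
Sum = 34.125.

34.125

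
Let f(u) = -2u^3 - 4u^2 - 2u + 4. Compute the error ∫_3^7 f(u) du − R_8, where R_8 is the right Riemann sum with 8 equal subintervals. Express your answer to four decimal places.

205.6667

Exact integral: ∫_3^7 f(u) du ≈ -1605.333333.
R_8 = -1811.
Error ≈ -1605.333333 − (-1811) ≈ 205.6667.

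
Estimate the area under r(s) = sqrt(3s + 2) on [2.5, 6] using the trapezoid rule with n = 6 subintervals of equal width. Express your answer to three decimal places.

Δs = (6 − 2.5)/6 = 7/12.
r(2.5) ≈ 3.082, r(37/12) ≈ 3.354, r(11/3) ≈ 3.606, r(4.25) ≈ 3.841, r(29/6) ≈ 4.062, r(65/12) ≈ 4.272, r(6) ≈ 4.472.
T_6 = (Δs/2)·[r(s_0) + 2r(s_1) + ... + 2r(s_{5}) + r(s_6)].
Sum ≈ 13.365.

13.365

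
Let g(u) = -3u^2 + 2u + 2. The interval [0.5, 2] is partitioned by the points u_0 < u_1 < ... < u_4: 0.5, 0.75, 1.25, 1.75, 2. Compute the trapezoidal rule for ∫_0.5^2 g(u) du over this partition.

-1.265625

Subinterval widths: 0.25, 0.5, 0.5, 0.25.
g(0.5) = 2.25, g(0.75) = 1.8125, g(1.25) = -0.1875, g(1.75) = -3.6875, g(2) = -6.
On each subinterval the trapezoid contributes (Δu_i/2)·[g(u_{i-1}) + g(u_i)].
Sum = -1.265625.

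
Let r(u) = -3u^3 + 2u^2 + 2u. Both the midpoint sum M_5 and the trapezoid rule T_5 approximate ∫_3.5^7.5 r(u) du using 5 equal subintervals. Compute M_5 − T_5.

30.4

M_5 = -1953.7.
T_5 = -1984.1.
M_5 − T_5 = 30.4.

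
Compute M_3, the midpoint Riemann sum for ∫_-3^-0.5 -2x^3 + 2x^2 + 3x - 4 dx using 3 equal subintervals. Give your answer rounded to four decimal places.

Δx = (-0.5 − (-3))/3 = 5/6.
Midpoints: -31/12, -1.75, -11/12.
f(-31/12) = 31171/864, f(-1.75) = 7.59375, f(-11/12) = -3049/864.
Sum = Δx · [f(-31/12) + f(-1.75) + f(-11/12)].
Sum ≈ 33.4520.

33.4520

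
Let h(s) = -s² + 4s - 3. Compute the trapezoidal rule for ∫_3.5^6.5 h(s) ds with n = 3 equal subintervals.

Δs = (6.5 − 3.5)/3 = 1.
h(3.5) = -1.25, h(4.5) = -5.25, h(5.5) = -11.25, h(6.5) = -19.25.
T_3 = (Δs/2)·[h(s_0) + 2h(s_1) + 2h(s_2) + h(s_3)].
Sum = -26.75.

-26.75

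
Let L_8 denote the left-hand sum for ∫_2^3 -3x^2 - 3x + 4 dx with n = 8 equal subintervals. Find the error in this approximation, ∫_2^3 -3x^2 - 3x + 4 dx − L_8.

Exact integral: ∫_2^3 f(x) dx = -22.5.
L_8 = -21.3828125.
Error = -22.5 − (-21.3828125) = -1.1171875.

-1.1171875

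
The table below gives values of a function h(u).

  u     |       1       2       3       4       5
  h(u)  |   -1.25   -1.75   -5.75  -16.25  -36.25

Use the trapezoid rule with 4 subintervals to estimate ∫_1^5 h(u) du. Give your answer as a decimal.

Δu = 1.
T_4 = (1/2)·[(-1.25) + 2·(-1.75) + 2·(-5.75) + 2·(-16.25) + (-36.25)] = -42.5.

-42.5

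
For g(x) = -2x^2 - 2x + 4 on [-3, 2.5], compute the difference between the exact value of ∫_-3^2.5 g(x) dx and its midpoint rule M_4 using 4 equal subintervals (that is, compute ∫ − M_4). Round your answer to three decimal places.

Exact integral: ∫_-3^2.5 g(x) dx ≈ -3.66667.
M_4 = -1.93359375.
Error ≈ -3.66667 − (-1.93359375) ≈ -1.733.

-1.733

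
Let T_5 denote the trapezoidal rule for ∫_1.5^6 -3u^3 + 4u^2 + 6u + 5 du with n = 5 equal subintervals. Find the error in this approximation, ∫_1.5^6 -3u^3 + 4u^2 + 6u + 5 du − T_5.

Exact integral: ∫_1.5^6 f(u) du = -560.953125.
T_5 = -579.02625.
Error = -560.953125 − (-579.02625) = 18.073125.

18.073125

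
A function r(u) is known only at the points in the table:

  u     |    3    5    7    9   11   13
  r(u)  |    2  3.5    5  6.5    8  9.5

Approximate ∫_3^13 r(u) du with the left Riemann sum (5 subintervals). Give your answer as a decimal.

Δu = 2.
Sum = 2·[2 + 3.5 + 5 + 6.5 + 8] = 50.

50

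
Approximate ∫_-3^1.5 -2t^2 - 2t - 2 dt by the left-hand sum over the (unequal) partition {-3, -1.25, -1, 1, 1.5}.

-32.15625

Subinterval widths: 1.75, 0.25, 2, 0.5.
Left endpoints: -3, -1.25, -1, 1.
f(-3) = -14, f(-1.25) = -2.625, f(-1) = -2, f(1) = -6.
Sum = Σ Δt_i · f(t_i).
Sum = -32.15625.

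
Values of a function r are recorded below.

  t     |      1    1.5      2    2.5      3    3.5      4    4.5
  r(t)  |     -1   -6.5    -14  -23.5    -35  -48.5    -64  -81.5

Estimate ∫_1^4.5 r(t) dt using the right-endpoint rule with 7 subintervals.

-136.5

Δt = 0.5.
Sum = 0.5·[(-6.5) + (-14) + (-23.5) + (-35) + (-48.5) + (-64) + (-81.5)] = -136.5.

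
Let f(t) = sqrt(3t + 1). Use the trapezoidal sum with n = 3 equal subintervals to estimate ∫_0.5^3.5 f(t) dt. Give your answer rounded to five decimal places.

Δt = (3.5 − 0.5)/3 = 1.
f(0.5) ≈ 1.58114, f(1.5) ≈ 2.34521, f(2.5) ≈ 2.91548, f(3.5) ≈ 3.39116.
T_3 = (Δt/2)·[f(t_0) + 2f(t_1) + 2f(t_2) + f(t_3)].
Sum ≈ 7.74684.

7.74684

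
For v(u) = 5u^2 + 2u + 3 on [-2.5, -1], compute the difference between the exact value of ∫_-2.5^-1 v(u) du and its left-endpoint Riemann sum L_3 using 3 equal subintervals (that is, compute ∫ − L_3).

Exact integral: ∫_-2.5^-1 v(u) du = 23.625.
L_3 = 29.75.
Error = 23.625 − 29.75 = -6.125.

-6.125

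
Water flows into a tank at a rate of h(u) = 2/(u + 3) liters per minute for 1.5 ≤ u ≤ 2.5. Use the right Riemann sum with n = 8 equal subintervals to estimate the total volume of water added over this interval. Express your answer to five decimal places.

0.39633

Δu = (2.5 − 1.5)/8 = 0.125.
Right endpoints: 1.625, 1.75, 1.875, 2, 2.125, 2.25, 2.375, 2.5.
h(1.625) = 16/37, h(1.75) = 8/19, h(1.875) = 16/39, h(2) = 0.4, h(2.125) = 16/41, h(2.25) = 8/21, h(2.375) = 16/43, h(2.5) = 4/11.
Sum = Δu · [h(1.625) + h(1.75) + h(1.875) + ...].
Sum ≈ 0.39633.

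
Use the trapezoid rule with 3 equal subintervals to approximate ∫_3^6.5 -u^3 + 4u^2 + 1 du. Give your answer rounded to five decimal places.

Δu = (6.5 − 3)/3 = 7/6.
f(3) = 10, f(25/6) = -409/216, f(16/3) = -997/27, f(6.5) = -104.625.
T_3 = (Δu/2)·[f(u_0) + 2f(u_1) + 2f(u_2) + f(u_3)].
Sum ≈ -100.48727.

-100.48727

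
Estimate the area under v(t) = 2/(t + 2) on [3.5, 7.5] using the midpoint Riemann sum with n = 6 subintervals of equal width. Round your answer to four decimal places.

1.0923

Δt = (7.5 − 3.5)/6 = 2/3.
Midpoints: 23/6, 4.5, 31/6, 35/6, 6.5, 43/6.
v(23/6) = 12/35, v(4.5) = 4/13, v(31/6) = 12/43, v(35/6) = 12/47, v(6.5) = 4/17, v(43/6) = 12/55.
Sum = Δt · [v(23/6) + v(4.5) + v(31/6) + ...].
Sum ≈ 1.0923.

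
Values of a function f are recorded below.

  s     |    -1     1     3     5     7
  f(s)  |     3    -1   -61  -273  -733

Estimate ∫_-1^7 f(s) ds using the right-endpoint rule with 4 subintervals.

-2136

Δs = 2.
Sum = 2·[(-1) + (-61) + (-273) + (-733)] = -2136.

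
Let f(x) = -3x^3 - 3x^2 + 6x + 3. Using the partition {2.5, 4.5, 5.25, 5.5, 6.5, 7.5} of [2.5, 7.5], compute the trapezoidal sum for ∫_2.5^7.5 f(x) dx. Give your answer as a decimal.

Subinterval widths: 2, 0.75, 0.25, 1, 1.
f(2.5) = -47.625, f(4.5) = -304.125, f(5.25) = -482.296875, f(5.5) = -553.875, f(6.5) = -908.625, f(7.5) = -1386.375.
On each subinterval the trapezoid contributes (Δx_i/2)·[f(x_{i-1}) + f(x_i)].
Sum = -2654.9296875.

-2654.9296875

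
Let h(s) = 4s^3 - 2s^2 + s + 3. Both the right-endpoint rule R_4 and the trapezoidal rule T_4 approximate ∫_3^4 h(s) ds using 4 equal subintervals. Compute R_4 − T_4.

R_4 = 174.125.
T_4 = 157.25.
R_4 − T_4 = 16.875.

16.875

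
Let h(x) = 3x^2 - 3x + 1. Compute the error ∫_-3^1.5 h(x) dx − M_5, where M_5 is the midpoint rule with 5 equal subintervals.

0.91125

Exact integral: ∫_-3^1.5 h(x) dx = 45.
M_5 = 44.08875.
Error = 45 − 44.08875 = 0.91125.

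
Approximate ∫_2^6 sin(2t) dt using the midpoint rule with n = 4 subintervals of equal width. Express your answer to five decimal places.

Δt = (6 − 2)/4 = 1.
Midpoints: 2.5, 3.5, 4.5, 5.5.
f(2.5) ≈ -0.95892, f(3.5) ≈ 0.65699, f(4.5) ≈ 0.41212, f(5.5) ≈ -0.99999.
Sum = Δt · [f(2.5) + f(3.5) + f(4.5) + f(5.5)].
Sum ≈ -0.88981.

-0.88981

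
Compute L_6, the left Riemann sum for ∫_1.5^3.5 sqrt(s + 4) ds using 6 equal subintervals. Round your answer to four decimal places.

5.0281

Δs = (3.5 − 1.5)/6 = 1/3.
Left endpoints: 1.5, 11/6, 13/6, 2.5, 17/6, 19/6.
f(1.5) ≈ 2.3452, f(11/6) ≈ 2.4152, f(13/6) ≈ 2.4833, f(2.5) ≈ 2.5495, f(17/6) ≈ 2.6141, f(19/6) ≈ 2.6771.
Sum = Δs · [f(1.5) + f(11/6) + f(13/6) + ...].
Sum ≈ 5.0281.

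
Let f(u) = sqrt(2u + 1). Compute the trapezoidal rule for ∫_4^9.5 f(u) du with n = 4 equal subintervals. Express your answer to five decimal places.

Δu = (9.5 − 4)/4 = 1.375.
f(4) ≈ 3.00000, f(5.375) ≈ 3.42783, f(6.75) ≈ 3.80789, f(8.125) ≈ 4.15331, f(9.5) ≈ 4.47214.
T_4 = (Δu/2)·[f(u_0) + 2f(u_1) + 2f(u_2) + 2f(u_3) + f(u_4)].
Sum ≈ 20.79700.

20.79700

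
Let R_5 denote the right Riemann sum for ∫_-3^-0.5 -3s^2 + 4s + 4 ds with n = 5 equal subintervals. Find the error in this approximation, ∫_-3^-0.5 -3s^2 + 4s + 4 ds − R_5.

Exact integral: ∫_-3^-0.5 f(s) ds = -34.375.
R_5 = -25.625.
Error = -34.375 − (-25.625) = -8.75.

-8.75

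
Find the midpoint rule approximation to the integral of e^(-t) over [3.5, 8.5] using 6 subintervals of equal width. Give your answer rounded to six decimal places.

0.029143

Δt = (8.5 − 3.5)/6 = 5/6.
Midpoints: 47/12, 4.75, 67/12, 77/12, 7.25, 97/12.
f(47/12) ≈ 0.019907, f(4.75) ≈ 0.008652, f(67/12) ≈ 0.003760, f(77/12) ≈ 0.001634, f(7.25) ≈ 0.000710, f(97/12) ≈ 0.000309.
Sum = Δt · [f(47/12) + f(4.75) + f(67/12) + ...].
Sum ≈ 0.029143.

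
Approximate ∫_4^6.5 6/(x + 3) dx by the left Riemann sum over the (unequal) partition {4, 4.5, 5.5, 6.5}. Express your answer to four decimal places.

Subinterval widths: 0.5, 1, 1.
Left endpoints: 4, 4.5, 5.5.
f(4) = 6/7, f(4.5) = 0.8, f(5.5) = 12/17.
Sum = Σ Δx_i · f(x_i).
Sum ≈ 1.9345.

1.9345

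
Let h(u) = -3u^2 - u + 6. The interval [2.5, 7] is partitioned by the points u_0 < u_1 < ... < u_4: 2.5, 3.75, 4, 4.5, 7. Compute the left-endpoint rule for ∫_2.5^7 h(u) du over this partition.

Subinterval widths: 1.25, 0.25, 0.5, 2.5.
Left endpoints: 2.5, 3.75, 4, 4.5.
h(2.5) = -15.25, h(3.75) = -39.9375, h(4) = -46, h(4.5) = -59.25.
Sum = Σ Δu_i · h(u_i).
Sum = -200.171875.

-200.171875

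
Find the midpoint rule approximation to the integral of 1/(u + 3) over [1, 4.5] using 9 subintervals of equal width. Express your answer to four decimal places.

0.6283

Δu = (4.5 − 1)/9 = 7/18.
Midpoints: 43/36, 19/12, 71/36, 85/36, 2.75, 113/36, 127/36, 47/12, 155/36.
f(43/36) = 36/151, f(19/12) = 12/55, f(71/36) = 36/179, f(85/36) = 36/193, f(2.75) = 4/23, f(113/36) = 36/221, f(127/36) = 36/235, f(47/12) = 12/83, f(155/36) = 36/263.
Sum = Δu · [f(43/36) + f(19/12) + f(71/36) + ...].
Sum ≈ 0.6283.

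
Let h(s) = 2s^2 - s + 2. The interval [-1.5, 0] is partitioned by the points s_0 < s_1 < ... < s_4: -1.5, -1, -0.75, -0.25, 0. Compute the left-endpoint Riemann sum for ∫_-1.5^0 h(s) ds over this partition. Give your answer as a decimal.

Subinterval widths: 0.5, 0.25, 0.5, 0.25.
Left endpoints: -1.5, -1, -0.75, -0.25.
h(-1.5) = 8, h(-1) = 5, h(-0.75) = 3.875, h(-0.25) = 2.375.
Sum = Σ Δs_i · h(s_i).
Sum = 7.78125.

7.78125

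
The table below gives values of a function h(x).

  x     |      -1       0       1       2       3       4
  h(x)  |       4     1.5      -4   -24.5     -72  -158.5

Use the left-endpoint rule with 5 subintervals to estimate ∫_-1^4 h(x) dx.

Δx = 1.
Sum = 1·[4 + 1.5 + (-4) + (-24.5) + (-72)] = -95.

-95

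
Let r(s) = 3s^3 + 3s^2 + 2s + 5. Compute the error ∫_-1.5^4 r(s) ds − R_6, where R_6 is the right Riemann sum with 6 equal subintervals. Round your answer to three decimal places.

Exact integral: ∫_-1.5^4 r(s) ds = 296.828125.
R_6 ≈ 424.39280.
Error ≈ 296.828125 − 424.39280 ≈ -127.565.

-127.565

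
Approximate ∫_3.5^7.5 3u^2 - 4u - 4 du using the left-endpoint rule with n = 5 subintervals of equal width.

229.88

Δu = (7.5 − 3.5)/5 = 0.8.
Left endpoints: 3.5, 4.3, 5.1, 5.9, 6.7.
f(3.5) = 18.75, f(4.3) = 34.27, f(5.1) = 53.63, f(5.9) = 76.83, f(6.7) = 103.87.
Sum = Δu · [f(3.5) + f(4.3) + f(5.1) + f(5.9) + f(6.7)].
Sum = 229.88.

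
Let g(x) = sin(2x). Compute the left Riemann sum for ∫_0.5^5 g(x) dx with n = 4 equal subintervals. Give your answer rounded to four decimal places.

Δx = (5 − 0.5)/4 = 1.125.
Left endpoints: 0.5, 1.625, 2.75, 3.875.
g(0.5) ≈ 0.8415, g(1.625) ≈ -0.1082, g(2.75) ≈ -0.7055, g(3.875) ≈ 0.9946.
Sum = Δx · [g(0.5) + g(1.625) + g(2.75) + g(3.875)].
Sum ≈ 1.1501.

1.1501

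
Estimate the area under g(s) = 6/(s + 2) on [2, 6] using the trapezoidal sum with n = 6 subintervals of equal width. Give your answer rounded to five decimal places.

4.16926

Δs = (6 − 2)/6 = 2/3.
g(2) = 1.5, g(8/3) = 9/7, g(10/3) = 1.125, g(4) = 1, g(14/3) = 0.9, g(16/3) = 9/11, g(6) = 0.75.
T_6 = (Δs/2)·[g(s_0) + 2g(s_1) + ... + 2g(s_{5}) + g(s_6)].
Sum ≈ 4.16926.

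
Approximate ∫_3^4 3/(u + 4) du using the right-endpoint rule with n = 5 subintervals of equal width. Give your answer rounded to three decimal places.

0.395

Δu = (4 − 3)/5 = 0.2.
Right endpoints: 3.2, 3.4, 3.6, 3.8, 4.
f(3.2) = 5/12, f(3.4) = 15/37, f(3.6) = 15/38, f(3.8) = 5/13, f(4) = 0.375.
Sum = Δu · [f(3.2) + f(3.4) + f(3.6) + f(3.8) + f(4)].
Sum ≈ 0.395.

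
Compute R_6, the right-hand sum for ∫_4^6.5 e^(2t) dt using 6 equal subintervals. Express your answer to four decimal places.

323834.9264

Δt = (6.5 − 4)/6 = 5/12.
Right endpoints: 53/12, 29/6, 5.25, 17/3, 73/12, 6.5.
f(53/12) ≈ 6859.1125, f(29/6) ≈ 15782.6524, f(5.25) ≈ 36315.5027, f(17/3) ≈ 83561.0961, f(73/12) ≈ 192272.0676, f(6.5) ≈ 442413.3920.
Sum = Δt · [f(53/12) + f(29/6) + f(5.25) + ...].
Sum ≈ 323834.9264.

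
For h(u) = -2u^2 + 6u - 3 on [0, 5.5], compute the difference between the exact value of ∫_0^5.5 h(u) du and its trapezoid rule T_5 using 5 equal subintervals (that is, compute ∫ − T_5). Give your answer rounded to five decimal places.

2.21833

Exact integral: ∫_0^5.5 h(u) du ≈ -36.6666667.
T_5 = -38.885.
Error ≈ -36.6666667 − (-38.885) ≈ 2.21833.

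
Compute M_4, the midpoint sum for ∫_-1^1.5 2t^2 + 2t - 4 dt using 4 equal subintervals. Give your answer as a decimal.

Δt = (1.5 − (-1))/4 = 0.625.
Midpoints: -0.6875, -0.0625, 0.5625, 1.1875.
f(-0.6875) = -4.4296875, f(-0.0625) = -4.1171875, f(0.5625) = -2.2421875, f(1.1875) = 1.1953125.
Sum = Δt · [f(-0.6875) + f(-0.0625) + f(0.5625) + f(1.1875)].
Sum = -5.99609375.

-5.99609375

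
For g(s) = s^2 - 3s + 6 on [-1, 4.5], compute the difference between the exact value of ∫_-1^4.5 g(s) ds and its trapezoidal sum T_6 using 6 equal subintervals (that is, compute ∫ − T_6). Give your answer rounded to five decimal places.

Exact integral: ∫_-1^4.5 g(s) ds ≈ 34.8333333.
T_6 ≈ 35.6035880.
Error ≈ 34.8333333 − 35.6035880 ≈ -0.77025.

-0.77025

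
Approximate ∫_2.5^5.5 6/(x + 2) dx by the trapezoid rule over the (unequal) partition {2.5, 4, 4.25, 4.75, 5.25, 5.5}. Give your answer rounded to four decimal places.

3.0898

Subinterval widths: 1.5, 0.25, 0.5, 0.5, 0.25.
f(2.5) = 4/3, f(4) = 1, f(4.25) = 0.96, f(4.75) = 8/9, f(5.25) = 24/29, f(5.5) = 0.8.
On each subinterval the trapezoid contributes (Δx_i/2)·[f(x_{i-1}) + f(x_i)].
Sum ≈ 3.0898.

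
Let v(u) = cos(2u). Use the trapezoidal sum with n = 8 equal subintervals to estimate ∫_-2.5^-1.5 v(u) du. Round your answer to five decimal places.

-0.54715

Δu = (-1.5 − (-2.5))/8 = 0.125.
v(-2.5) ≈ 0.28366, v(-2.375) ≈ 0.03760, v(-2.25) ≈ -0.21080, v(-2.125) ≈ -0.44609, v(-2) ≈ -0.65364, v(-1.875) ≈ -0.82056, v(-1.75) ≈ -0.93646, v(-1.625) ≈ -0.99413, v(-1.5) ≈ -0.98999.
T_8 = (Δu/2)·[v(u_0) + 2v(u_1) + ... + 2v(u_{7}) + v(u_8)].
Sum ≈ -0.54715.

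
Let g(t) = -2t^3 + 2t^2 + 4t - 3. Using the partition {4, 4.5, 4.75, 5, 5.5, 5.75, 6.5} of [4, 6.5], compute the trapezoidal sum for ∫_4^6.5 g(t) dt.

-582.8828125

Subinterval widths: 0.5, 0.25, 0.25, 0.5, 0.25, 0.75.
g(4) = -83, g(4.5) = -126.75, g(4.75) = -153.21875, g(5) = -183, g(5.5) = -253.25, g(5.75) = -294.09375, g(6.5) = -441.75.
On each subinterval the trapezoid contributes (Δt_i/2)·[g(t_{i-1}) + g(t_i)].
Sum = -582.8828125.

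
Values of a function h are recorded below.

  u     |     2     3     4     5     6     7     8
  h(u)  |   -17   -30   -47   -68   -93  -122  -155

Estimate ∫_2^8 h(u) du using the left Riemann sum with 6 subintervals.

-377

Δu = 1.
Sum = 1·[(-17) + (-30) + (-47) + (-68) + (-93) + (-122)] = -377.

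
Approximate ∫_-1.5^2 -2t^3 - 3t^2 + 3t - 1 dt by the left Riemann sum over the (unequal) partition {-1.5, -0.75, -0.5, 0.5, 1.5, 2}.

-13.6484375

Subinterval widths: 0.75, 0.25, 1, 1, 0.5.
Left endpoints: -1.5, -0.75, -0.5, 0.5, 1.5.
f(-1.5) = -5.5, f(-0.75) = -4.09375, f(-0.5) = -3, f(0.5) = -0.5, f(1.5) = -10.
Sum = Σ Δt_i · f(t_i).
Sum = -13.6484375.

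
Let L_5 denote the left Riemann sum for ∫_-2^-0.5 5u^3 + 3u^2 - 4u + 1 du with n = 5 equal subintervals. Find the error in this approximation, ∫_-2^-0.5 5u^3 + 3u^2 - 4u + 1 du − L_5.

Exact integral: ∫_-2^-0.5 f(u) du = -3.046875.
L_5 = -6.72.
Error = -3.046875 − (-6.72) = 3.673125.

3.673125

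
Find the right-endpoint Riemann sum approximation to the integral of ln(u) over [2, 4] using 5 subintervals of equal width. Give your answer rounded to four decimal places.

Δu = (4 − 2)/5 = 0.4.
Right endpoints: 2.4, 2.8, 3.2, 3.6, 4.
f(2.4) ≈ 0.8755, f(2.8) ≈ 1.0296, f(3.2) ≈ 1.1632, f(3.6) ≈ 1.2809, f(4) ≈ 1.3863.
Sum = Δu · [f(2.4) + f(2.8) + f(3.2) + f(3.6) + f(4)].
Sum ≈ 2.2942.

2.2942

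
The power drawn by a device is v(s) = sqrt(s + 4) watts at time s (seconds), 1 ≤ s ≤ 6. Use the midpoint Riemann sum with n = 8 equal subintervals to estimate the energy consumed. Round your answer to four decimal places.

13.6294

Δs = (6 − 1)/8 = 0.625.
Midpoints: 1.3125, 1.9375, 2.5625, 3.1875, 3.8125, 4.4375, 5.0625, 5.6875.
v(1.3125) ≈ 2.3049, v(1.9375) ≈ 2.4367, v(2.5625) ≈ 2.5617, v(3.1875) ≈ 2.6810, v(3.8125) ≈ 2.7951, v(4.4375) ≈ 2.9047, v(5.0625) ≈ 3.0104, v(5.6875) ≈ 3.1125.
Sum = Δs · [v(1.3125) + v(1.9375) + v(2.5625) + ...].
Sum ≈ 13.6294.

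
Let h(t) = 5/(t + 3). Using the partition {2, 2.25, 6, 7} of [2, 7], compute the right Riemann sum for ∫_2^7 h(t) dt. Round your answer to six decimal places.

Subinterval widths: 0.25, 3.75, 1.
Right endpoints: 2.25, 6, 7.
h(2.25) = 20/21, h(6) = 5/9, h(7) = 0.5.
Sum = Σ Δt_i · h(t_i).
Sum ≈ 2.821429.

2.821429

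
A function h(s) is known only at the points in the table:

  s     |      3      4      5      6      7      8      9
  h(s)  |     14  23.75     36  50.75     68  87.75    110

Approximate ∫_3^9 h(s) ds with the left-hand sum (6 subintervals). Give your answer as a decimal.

Δs = 1.
Sum = 1·[14 + 23.75 + 36 + 50.75 + 68 + 87.75] = 280.25.

280.25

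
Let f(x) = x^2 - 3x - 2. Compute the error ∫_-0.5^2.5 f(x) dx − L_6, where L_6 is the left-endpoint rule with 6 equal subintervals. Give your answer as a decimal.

-0.875

Exact integral: ∫_-0.5^2.5 f(x) dx = -9.75.
L_6 = -8.875.
Error = -9.75 − (-8.875) = -0.875.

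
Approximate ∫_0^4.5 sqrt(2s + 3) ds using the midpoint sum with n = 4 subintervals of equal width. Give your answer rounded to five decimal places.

12.13925

Δs = (4.5 − 0)/4 = 1.125.
Midpoints: 0.5625, 1.6875, 2.8125, 3.9375.
f(0.5625) ≈ 2.03101, f(1.6875) ≈ 2.52488, f(2.8125) ≈ 2.93684, f(3.9375) ≈ 3.29773.
Sum = Δs · [f(0.5625) + f(1.6875) + f(2.8125) + f(3.9375)].
Sum ≈ 12.13925.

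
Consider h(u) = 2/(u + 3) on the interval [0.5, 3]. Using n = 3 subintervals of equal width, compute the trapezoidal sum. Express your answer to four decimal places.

1.0842

Δu = (3 − 0.5)/3 = 5/6.
h(0.5) = 4/7, h(4/3) = 6/13, h(13/6) = 12/31, h(3) = 1/3.
T_3 = (Δu/2)·[h(u_0) + 2h(u_1) + 2h(u_2) + h(u_3)].
Sum ≈ 1.0842.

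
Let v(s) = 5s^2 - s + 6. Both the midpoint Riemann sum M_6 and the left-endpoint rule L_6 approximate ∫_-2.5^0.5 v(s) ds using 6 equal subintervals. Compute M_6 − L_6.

-9.1875

M_6 = 46.9375.
L_6 = 56.125.
M_6 − L_6 = -9.1875.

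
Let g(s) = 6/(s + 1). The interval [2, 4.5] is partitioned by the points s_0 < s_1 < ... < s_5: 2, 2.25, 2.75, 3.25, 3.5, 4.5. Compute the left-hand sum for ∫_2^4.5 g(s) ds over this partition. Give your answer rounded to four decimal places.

Subinterval widths: 0.25, 0.5, 0.5, 0.25, 1.
Left endpoints: 2, 2.25, 2.75, 3.25, 3.5.
g(2) = 2, g(2.25) = 24/13, g(2.75) = 1.6, g(3.25) = 24/17, g(3.5) = 4/3.
Sum = Σ Δs_i · g(s_i).
Sum ≈ 3.9094.

3.9094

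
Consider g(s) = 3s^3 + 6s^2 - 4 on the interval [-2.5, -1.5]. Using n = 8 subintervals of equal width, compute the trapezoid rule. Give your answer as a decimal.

-5.03125

Δs = (-1.5 − (-2.5))/8 = 0.125.
g(-2.5) = -13.375, g(-2.375) = -5297/512, g(-2.25) = -7.796875, g(-2.125) = -2915/512, g(-2) = -4, g(-1.875) = -1373/512, g(-1.75) = -1.703125, g(-1.625) = -527/512, g(-1.5) = -0.625.
T_8 = (Δs/2)·[g(s_0) + 2g(s_1) + ... + 2g(s_{7}) + g(s_8)].
Sum = -5.03125.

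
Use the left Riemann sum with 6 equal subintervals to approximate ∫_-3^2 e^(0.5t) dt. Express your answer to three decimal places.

4.023

Δt = (2 − (-3))/6 = 5/6.
Left endpoints: -3, -13/6, -4/3, -0.5, 1/3, 7/6.
f(-3) ≈ 0.223, f(-13/6) ≈ 0.338, f(-4/3) ≈ 0.513, f(-0.5) ≈ 0.779, f(1/3) ≈ 1.181, f(7/6) ≈ 1.792.
Sum = Δt · [f(-3) + f(-13/6) + f(-4/3) + ...].
Sum ≈ 4.023.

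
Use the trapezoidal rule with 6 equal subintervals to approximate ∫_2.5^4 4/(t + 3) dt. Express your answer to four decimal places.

Δt = (4 − 2.5)/6 = 0.25.
f(2.5) = 8/11, f(2.75) = 16/23, f(3) = 2/3, f(3.25) = 0.64, f(3.5) = 8/13, f(3.75) = 16/27, f(4) = 4/7.
T_6 = (Δt/2)·[f(t_0) + 2f(t_1) + ... + 2f(t_{5}) + f(t_6)].
Sum ≈ 0.9649.

0.9649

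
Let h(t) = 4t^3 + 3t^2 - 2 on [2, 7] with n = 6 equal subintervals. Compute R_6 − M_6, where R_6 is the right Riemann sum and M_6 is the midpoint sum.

R_6 ≈ 3357.569444.
M_6 ≈ 2693.506944.
R_6 − M_6 = 664.0625.

664.0625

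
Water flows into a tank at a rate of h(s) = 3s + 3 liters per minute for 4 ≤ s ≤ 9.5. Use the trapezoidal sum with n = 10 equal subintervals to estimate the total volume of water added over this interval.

127.875

Δs = (9.5 − 4)/10 = 0.55.
h(4) = 15, h(4.55) = 16.65, h(5.1) = 18.3, h(5.65) = 19.95, h(6.2) = 21.6, h(6.75) = 23.25, h(7.3) = 24.9, h(7.85) = 26.55, h(8.4) = 28.2, h(8.95) = 29.85, h(9.5) = 31.5.
T_10 = (Δs/2)·[h(s_0) + 2h(s_1) + ... + 2h(s_{9}) + h(s_10)].
Sum = 127.875.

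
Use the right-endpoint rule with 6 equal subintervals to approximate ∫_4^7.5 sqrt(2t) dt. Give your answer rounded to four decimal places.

Δt = (7.5 − 4)/6 = 7/12.
Right endpoints: 55/12, 31/6, 5.75, 19/3, 83/12, 7.5.
f(55/12) ≈ 3.0277, f(31/6) ≈ 3.2146, f(5.75) ≈ 3.3912, f(19/3) ≈ 3.5590, f(83/12) ≈ 3.7193, f(7.5) ≈ 3.8730.
Sum = Δt · [f(55/12) + f(31/6) + f(5.75) + ...].
Sum ≈ 12.1244.

12.1244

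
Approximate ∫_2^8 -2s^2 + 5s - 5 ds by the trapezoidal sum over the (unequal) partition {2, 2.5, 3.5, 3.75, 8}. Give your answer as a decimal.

Subinterval widths: 0.5, 1, 0.25, 4.25.
f(2) = -3, f(2.5) = -5, f(3.5) = -12, f(3.75) = -14.375, f(8) = -93.
On each subinterval the trapezoid contributes (Δs_i/2)·[f(s_{i-1}) + f(s_i)].
Sum = -241.96875.

-241.96875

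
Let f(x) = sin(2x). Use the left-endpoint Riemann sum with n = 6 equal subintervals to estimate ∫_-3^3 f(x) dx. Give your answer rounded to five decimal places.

Δx = (3 − (-3))/6 = 1.
Left endpoints: -3, -2, -1, 0, 1, 2.
f(-3) ≈ 0.27942, f(-2) ≈ 0.75680, f(-1) ≈ -0.90930, f(0) ≈ 0.00000, f(1) ≈ 0.90930, f(2) ≈ -0.75680.
Sum = Δx · [f(-3) + f(-2) + f(-1) + ...].
Sum ≈ 0.27942.

0.27942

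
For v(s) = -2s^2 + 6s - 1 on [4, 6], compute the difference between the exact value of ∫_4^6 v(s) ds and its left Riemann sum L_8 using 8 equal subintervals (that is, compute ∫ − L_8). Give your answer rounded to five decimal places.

-3.45833

Exact integral: ∫_4^6 v(s) ds ≈ -43.3333333.
L_8 = -39.875.
Error ≈ -43.3333333 − (-39.875) ≈ -3.45833.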